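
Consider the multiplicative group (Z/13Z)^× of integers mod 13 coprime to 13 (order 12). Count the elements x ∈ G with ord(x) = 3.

2

The elements of order 3 are: 3, 9.
That's 2.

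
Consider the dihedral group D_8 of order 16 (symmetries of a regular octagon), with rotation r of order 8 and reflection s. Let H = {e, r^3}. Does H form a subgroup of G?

No

r^3 ∈ H but its inverse r^5 ∉ H, so H is not a subgroup.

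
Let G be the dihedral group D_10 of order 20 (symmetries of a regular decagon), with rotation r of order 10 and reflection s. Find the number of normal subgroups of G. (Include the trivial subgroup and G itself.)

7

G has 22 subgroups. Checking conjugation-invariance by order — order 1: 1/1 normal; order 2: 1/11 normal; order 4: 0/5 normal; order 5: 1/1 normal; order 10: 3/3 normal; order 20: 1/1 normal.
Total normal subgroups: 7.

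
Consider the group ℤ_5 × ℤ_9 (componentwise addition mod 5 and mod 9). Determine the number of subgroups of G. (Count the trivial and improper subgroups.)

6

|G| = 45, so by Lagrange every subgroup order divides 45. Divisors: 1, 3, 5, 9, 15, 45.
Subgroups by order — order 1: 1; order 3: 1; order 5: 1; order 9: 1; order 15: 1; order 45: 1.
Total: 1 + 1 + 1 + 1 + 1 + 1 = 6.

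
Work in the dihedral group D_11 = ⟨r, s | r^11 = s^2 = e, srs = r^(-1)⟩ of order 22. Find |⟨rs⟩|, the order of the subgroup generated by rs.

Computing powers of rs: the smallest k with (rs)^k = e is k = 2.

2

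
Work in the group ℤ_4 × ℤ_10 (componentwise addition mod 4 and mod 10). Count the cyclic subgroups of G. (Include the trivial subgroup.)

Group the elements of G by the cyclic subgroup they generate; each cyclic subgroup of order d accounts for φ(d) elements.
Cyclic subgroups by order — order 1: 1; order 2: 3; order 4: 2; order 5: 1; order 10: 3; order 20: 2.
Total: 12.

12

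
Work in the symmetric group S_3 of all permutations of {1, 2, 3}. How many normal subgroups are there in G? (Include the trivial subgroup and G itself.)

3

G has 6 subgroups. Checking conjugation-invariance by order — order 1: 1/1 normal; order 2: 0/3 normal; order 3: 1/1 normal; order 6: 1/1 normal.
Total normal subgroups: 3.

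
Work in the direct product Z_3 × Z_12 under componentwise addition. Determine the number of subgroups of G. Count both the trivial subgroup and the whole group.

18

|G| = 36, so by Lagrange every subgroup order divides 36. Divisors: 1, 2, 3, 4, 6, 9, 12, 18, 36.
Subgroups by order — order 1: 1; order 2: 1; order 3: 4; order 4: 1; order 6: 4; order 9: 1; order 12: 4; order 18: 1; order 36: 1.
Total: 1 + 1 + 4 + 1 + 4 + 1 + 4 + 1 + 1 = 18.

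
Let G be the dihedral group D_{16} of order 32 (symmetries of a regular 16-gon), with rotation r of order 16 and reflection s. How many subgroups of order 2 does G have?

|G| = 32 and 2 | 32, so subgroups of order 2 are possible by Lagrange.
The subgroups of order 2 are: {e, r^10s}; {e, r^11s}; {e, r^12s}; {e, r^13s}; … (17 in all).
So G has 17 subgroups of order 2.

17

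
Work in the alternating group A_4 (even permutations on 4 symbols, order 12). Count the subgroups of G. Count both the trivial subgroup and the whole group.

|G| = 12, so by Lagrange every subgroup order divides 12. Divisors: 1, 2, 3, 4, 6, 12.
Subgroups by order — order 1: 1; order 2: 3; order 3: 4; order 4: 1; order 6: 0; order 12: 1.
Total: 1 + 3 + 4 + 1 + 0 + 1 = 10.

10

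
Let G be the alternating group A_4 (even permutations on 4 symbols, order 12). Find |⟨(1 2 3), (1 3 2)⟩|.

|⟨(1 2 3)⟩| = 3 and |⟨(1 3 2)⟩| = 3, so |H| is a multiple of lcm(3, 3) = 3 and divides |G| = 12.
Closing under the operation: H = {e, (1 2 3), (1 3 2)}, so |H| = 3.

3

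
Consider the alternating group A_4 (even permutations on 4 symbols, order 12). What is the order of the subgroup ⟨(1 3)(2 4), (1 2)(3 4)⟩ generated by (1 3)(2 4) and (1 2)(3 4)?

4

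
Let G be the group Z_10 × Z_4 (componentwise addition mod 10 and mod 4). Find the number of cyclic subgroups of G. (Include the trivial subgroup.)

12

A cyclic subgroup of order d is generated by each of its φ(d) elements of order d, so the cyclic subgroups of order d number (#elements of order d)/φ(d).
Cyclic subgroups by order — order 1: 1; order 2: 3; order 4: 2; order 5: 1; order 10: 3; order 20: 2.
Total: 12.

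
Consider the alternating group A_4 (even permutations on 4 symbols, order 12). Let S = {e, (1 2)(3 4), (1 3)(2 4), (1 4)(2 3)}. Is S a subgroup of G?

|S| = 4 divides |G| = 12, consistent with Lagrange.
S contains the identity, every element's inverse is in S, and S is closed under ∘: it is a subgroup.

Yes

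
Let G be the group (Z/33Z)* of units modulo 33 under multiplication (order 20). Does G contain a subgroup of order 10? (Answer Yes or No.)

Yes

10 | 20. A subgroup of order 10 is {1, 4, 7, 10, 13, 16, 19, 25, 28, 31}.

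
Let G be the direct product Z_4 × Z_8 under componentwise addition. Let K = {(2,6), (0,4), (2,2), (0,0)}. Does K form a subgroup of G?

Yes

|K| = 4 divides |G| = 32, consistent with Lagrange.
K contains the identity, every element's inverse is in K, and K is closed under +: it is a subgroup.
In fact K = ⟨(2,6)⟩.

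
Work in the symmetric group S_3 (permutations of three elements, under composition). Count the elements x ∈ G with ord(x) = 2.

3

The elements of order 2 are: (2 3), (1 2), (1 3).
That's 3.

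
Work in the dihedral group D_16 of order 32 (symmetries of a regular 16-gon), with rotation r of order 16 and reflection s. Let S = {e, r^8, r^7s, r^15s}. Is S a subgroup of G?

Yes

|S| = 4 divides |G| = 32, consistent with Lagrange.
S contains the identity, every element's inverse is in S, and S is closed under ·: it is a subgroup.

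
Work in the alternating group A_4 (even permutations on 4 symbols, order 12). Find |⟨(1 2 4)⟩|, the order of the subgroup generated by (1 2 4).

3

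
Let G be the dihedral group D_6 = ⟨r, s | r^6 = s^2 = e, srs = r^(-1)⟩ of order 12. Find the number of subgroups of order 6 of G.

|G| = 12 and 6 | 12, so subgroups of order 6 are possible by Lagrange.
The subgroups of order 6 are: {e, r, r^2, r^3, r^4, r^5}; {e, r^2, r^4, s, r^2s, r^4s}; {e, r^2, r^4, rs, r^3s, r^5s}.
So G has 3 subgroups of order 6.

3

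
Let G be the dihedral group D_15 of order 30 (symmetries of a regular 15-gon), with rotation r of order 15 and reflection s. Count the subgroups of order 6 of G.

5

|G| = 30 and 6 | 30, so subgroups of order 6 are possible by Lagrange.
The subgroups of order 6 are: {e, r^5, r^10, s, r^5s, r^10s}; {e, r^5, r^10, rs, r^6s, r^11s}; {e, r^5, r^10, r^2s, r^7s, r^12s}; {e, r^5, r^10, r^3s, r^8s, r^13s}; … (5 in all).
So G has 5 subgroups of order 6.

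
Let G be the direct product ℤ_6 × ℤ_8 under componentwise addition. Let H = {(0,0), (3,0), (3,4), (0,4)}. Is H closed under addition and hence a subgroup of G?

Yes

|H| = 4 divides |G| = 48, consistent with Lagrange.
H contains the identity, every element's inverse is in H, and H is closed under +: it is a subgroup.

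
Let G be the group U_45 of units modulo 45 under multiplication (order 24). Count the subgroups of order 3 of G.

1

|G| = 24 and 3 | 24, so subgroups of order 3 are possible by Lagrange.
The subgroups of order 3 are: {1, 16, 31}.
So G has 1 subgroup of order 3.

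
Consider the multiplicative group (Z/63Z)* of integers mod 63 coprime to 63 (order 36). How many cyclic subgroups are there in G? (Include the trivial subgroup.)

Each element a generates a cyclic subgroup ⟨a⟩; distinct elements may generate the same one (a cyclic group of order d has φ(d) generators).
Cyclic subgroups by order — order 1: 1; order 2: 3; order 3: 4; order 6: 12.
Total: 20.

20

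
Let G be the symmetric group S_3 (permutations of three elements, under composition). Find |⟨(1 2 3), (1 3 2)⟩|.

3

|⟨(1 2 3)⟩| = 3 and |⟨(1 3 2)⟩| = 3, so |H| is a multiple of lcm(3, 3) = 3 and divides |G| = 6.
Closing under the operation: H = {e, (1 2 3), (1 3 2)}, so |H| = 3.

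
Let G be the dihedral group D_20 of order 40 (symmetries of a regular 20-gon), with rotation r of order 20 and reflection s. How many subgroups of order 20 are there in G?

|G| = 40 and 20 | 40, so subgroups of order 20 are possible by Lagrange.
The subgroups of order 20 are: {e, r, r^2, r^3, r^4, r^5, r^6, r^7, r^8, r^9, r^10, r^11, r^12, r^13, r^14, r^15, r^16, r^17, r^18, r^19}; {e, r^2, r^4, r^6, r^8, r^10, r^12, r^14, r^16, r^18, s, r^2s, r^4s, r^6s, r^8s, r^10s, r^12s, r^14s, r^16s, r^18s}; {e, r^2, r^4, r^6, r^8, r^10, r^12, r^14, r^16, r^18, rs, r^3s, r^5s, r^7s, r^9s, r^11s, r^13s, r^15s, r^17s, r^19s}.
So G has 3 subgroups of order 20.

3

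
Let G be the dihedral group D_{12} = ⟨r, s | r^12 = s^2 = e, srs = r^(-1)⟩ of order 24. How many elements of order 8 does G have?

0

No element of G has order 8 (even though 8 | 24).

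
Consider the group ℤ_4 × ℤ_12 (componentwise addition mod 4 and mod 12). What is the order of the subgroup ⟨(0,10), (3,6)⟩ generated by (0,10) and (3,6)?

|⟨(0,10)⟩| = 6 and |⟨(3,6)⟩| = 4, so |H| is a multiple of lcm(6, 4) = 12 and divides |G| = 48.
Closing under the operation: H = {(0,0), (0,2), (0,4), (0,6), (0,8), (0,10), (1,0), (1,2), (1,4), (1,6), (1,8), (1,10), (2,0), (2,2), (2,4), (2,6), (2,8), (2,10), (3,0), (3,2), (3,4), (3,6), (3,8), (3,10)}, so |H| = 24.

24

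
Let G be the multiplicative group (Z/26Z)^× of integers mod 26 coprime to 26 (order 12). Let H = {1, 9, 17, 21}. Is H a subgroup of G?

17 ∈ H but its inverse 23 ∉ H, so H is not a subgroup.

No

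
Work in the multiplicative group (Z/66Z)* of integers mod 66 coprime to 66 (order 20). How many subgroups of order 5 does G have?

|G| = 20 and 5 | 20, so subgroups of order 5 are possible by Lagrange.
The subgroups of order 5 are: {1, 25, 31, 37, 49}.
So G has 1 subgroup of order 5.

1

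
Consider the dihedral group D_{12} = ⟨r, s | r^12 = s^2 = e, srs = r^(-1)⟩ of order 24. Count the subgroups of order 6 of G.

|G| = 24 and 6 | 24, so subgroups of order 6 are possible by Lagrange.
The subgroups of order 6 are: {e, r^2, r^4, r^6, r^8, r^10}; {e, r^4, r^8, r^2s, r^6s, r^10s}; {e, r^4, r^8, r^3s, r^7s, r^11s}; {e, r^4, r^8, s, r^4s, r^8s}; … (5 in all).
So G has 5 subgroups of order 6.

5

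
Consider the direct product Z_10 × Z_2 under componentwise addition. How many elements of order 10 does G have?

An element (a,b) has order lcm(ord(a), ord(b)); count pairs with lcm equal to 10.
Enumerating gives 12 such elements.

12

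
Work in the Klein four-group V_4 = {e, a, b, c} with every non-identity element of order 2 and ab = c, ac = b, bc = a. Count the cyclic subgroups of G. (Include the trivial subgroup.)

4

A cyclic subgroup of order d is generated by each of its φ(d) elements of order d, so the cyclic subgroups of order d number (#elements of order d)/φ(d).
Cyclic subgroups by order — order 1: 1; order 2: 3.
Total: 4.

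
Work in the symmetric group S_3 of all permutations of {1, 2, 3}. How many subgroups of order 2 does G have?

|G| = 6 and 2 | 6, so subgroups of order 2 are possible by Lagrange.
The subgroups of order 2 are: {e, (1 2)}; {e, (1 3)}; {e, (2 3)}.
So G has 3 subgroups of order 2.

3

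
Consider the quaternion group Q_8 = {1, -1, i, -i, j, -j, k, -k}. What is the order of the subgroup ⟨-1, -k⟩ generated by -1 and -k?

4

|⟨-1⟩| = 2 and |⟨-k⟩| = 4, so |H| is a multiple of lcm(2, 4) = 4 and divides |G| = 8.
Closing under the operation: H = {1, -1, k, -k}, so |H| = 4.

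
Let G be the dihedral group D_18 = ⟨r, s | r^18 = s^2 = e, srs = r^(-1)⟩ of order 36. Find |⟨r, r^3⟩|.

|⟨r⟩| = 18 and |⟨r^3⟩| = 6, so |H| is a multiple of lcm(18, 6) = 18 and divides |G| = 36.
Closing under the operation: H = {e, r, r^2, r^3, r^4, r^5, r^6, r^7, r^8, r^9, r^10, r^11, r^12, r^13, r^14, r^15, r^16, r^17}, so |H| = 18.

18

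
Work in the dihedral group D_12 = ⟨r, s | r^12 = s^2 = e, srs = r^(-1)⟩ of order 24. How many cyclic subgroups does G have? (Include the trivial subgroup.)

A cyclic subgroup of order d is generated by each of its φ(d) elements of order d, so the cyclic subgroups of order d number (#elements of order d)/φ(d).
Cyclic subgroups by order — order 1: 1; order 2: 13; order 3: 1; order 4: 1; order 6: 1; order 12: 1.
Total: 18.

18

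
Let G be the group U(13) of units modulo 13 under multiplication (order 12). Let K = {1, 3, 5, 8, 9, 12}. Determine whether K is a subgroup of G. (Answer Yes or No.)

No

Closure fails: 3 · 5 = 2 ∉ K. So K is not a subgroup.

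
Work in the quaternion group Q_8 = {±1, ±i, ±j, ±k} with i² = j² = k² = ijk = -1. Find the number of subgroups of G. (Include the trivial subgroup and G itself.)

6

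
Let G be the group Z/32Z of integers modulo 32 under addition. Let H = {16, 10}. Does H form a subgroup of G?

No

The identity 0 ∉ H, so H is not a subgroup.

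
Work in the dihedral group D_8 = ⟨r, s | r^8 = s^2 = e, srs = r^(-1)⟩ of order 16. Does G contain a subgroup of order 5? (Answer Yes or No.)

No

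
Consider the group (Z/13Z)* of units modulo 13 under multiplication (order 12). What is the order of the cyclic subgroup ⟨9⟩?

3

Compute successive powers of 9 mod 13: 9, 3, 1; 9^3 ≡ 1 (mod 13).
So |⟨9⟩| = 3.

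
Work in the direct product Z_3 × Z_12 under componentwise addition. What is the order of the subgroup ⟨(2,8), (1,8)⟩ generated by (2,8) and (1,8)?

9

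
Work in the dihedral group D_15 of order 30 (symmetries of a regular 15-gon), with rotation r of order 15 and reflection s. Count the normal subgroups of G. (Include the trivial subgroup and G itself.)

5

G has 28 subgroups. Checking conjugation-invariance by order — order 1: 1/1 normal; order 2: 0/15 normal; order 3: 1/1 normal; order 5: 1/1 normal; order 6: 0/5 normal; order 10: 0/3 normal; order 15: 1/1 normal; order 30: 1/1 normal.
Total normal subgroups: 5.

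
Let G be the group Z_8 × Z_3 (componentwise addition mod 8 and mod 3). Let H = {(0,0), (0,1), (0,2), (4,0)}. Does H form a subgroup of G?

No

Closure fails: (0,1) + (4,0) = (4,1) ∉ H. So H is not a subgroup.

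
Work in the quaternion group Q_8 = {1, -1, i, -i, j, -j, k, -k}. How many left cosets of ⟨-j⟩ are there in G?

2

|⟨-j⟩| = 4 and |G| = 8.
By Lagrange, [G : H] = |G|/|H| = 8/4 = 2.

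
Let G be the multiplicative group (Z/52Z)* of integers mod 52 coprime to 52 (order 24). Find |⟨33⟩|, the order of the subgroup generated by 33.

12

Compute successive powers of 33 mod 52: 33, 49, 5, 9, 37, 25, 45, 29, …; 33^12 ≡ 1 (mod 52).
So |⟨33⟩| = 12.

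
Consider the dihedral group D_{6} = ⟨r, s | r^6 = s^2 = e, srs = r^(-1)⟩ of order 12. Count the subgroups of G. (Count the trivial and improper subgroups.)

16

|G| = 12, so by Lagrange every subgroup order divides 12. Divisors: 1, 2, 3, 4, 6, 12.
Subgroups by order — order 1: 1; order 2: 7; order 3: 1; order 4: 3; order 6: 3; order 12: 1.
Total: 1 + 7 + 1 + 3 + 3 + 1 = 16.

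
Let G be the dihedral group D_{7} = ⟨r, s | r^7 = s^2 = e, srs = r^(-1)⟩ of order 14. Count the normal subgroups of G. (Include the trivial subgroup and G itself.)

3

G has 10 subgroups. Checking conjugation-invariance by order — order 1: 1/1 normal; order 2: 0/7 normal; order 7: 1/1 normal; order 14: 1/1 normal.
Total normal subgroups: 3.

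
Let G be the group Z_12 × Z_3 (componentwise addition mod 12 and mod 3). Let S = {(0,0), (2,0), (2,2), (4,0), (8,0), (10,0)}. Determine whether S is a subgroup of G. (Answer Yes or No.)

(2,2) ∈ S but its inverse (10,1) ∉ S, so S is not a subgroup.

No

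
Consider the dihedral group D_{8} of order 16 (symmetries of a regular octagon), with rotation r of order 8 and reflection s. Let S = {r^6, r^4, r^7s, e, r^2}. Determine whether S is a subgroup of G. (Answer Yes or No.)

No

|S| = 5 does not divide |G| = 16, so by Lagrange S is not a subgroup.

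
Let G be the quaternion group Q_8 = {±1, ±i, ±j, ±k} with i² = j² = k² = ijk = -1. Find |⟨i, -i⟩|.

|⟨i⟩| = 4 and |⟨-i⟩| = 4, so |H| is a multiple of lcm(4, 4) = 4 and divides |G| = 8.
Closing under the operation: H = {1, -1, i, -i}, so |H| = 4.

4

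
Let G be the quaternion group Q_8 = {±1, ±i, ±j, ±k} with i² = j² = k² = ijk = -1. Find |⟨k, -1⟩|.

|⟨k⟩| = 4 and |⟨-1⟩| = 2, so |H| is a multiple of lcm(4, 2) = 4 and divides |G| = 8.
Closing under the operation: H = {1, -1, k, -k}, so |H| = 4.

4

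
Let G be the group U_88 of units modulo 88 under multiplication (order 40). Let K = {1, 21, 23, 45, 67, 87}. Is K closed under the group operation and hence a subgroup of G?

No

|K| = 6 does not divide |G| = 40, so by Lagrange K is not a subgroup.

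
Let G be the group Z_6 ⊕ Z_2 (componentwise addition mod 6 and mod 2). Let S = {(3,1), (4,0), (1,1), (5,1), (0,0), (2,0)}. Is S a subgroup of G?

Yes

|S| = 6 divides |G| = 12, consistent with Lagrange.
S contains the identity, every element's inverse is in S, and S is closed under +: it is a subgroup.
In fact S = ⟨(1,1)⟩.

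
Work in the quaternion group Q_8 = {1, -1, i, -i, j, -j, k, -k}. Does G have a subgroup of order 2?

Yes

2 | 8. A subgroup of order 2 is {1, -1}.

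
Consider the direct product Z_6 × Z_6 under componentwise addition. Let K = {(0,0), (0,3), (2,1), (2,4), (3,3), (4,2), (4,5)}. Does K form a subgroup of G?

|K| = 7 does not divide |G| = 36, so by Lagrange K is not a subgroup.

No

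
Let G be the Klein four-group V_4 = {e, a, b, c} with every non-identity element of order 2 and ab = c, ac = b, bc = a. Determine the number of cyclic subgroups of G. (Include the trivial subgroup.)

4

A cyclic subgroup of order d is generated by each of its φ(d) elements of order d, so the cyclic subgroups of order d number (#elements of order d)/φ(d).
Cyclic subgroups by order — order 1: 1; order 2: 3.
Total: 4.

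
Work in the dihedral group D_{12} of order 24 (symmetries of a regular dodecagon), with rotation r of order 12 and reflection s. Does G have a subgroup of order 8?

Yes

8 | 24. A subgroup of order 8 is {e, r^3, r^6, r^9, rs, r^4s, r^7s, r^10s}.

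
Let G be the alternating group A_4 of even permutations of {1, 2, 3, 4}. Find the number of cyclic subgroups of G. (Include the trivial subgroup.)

Each element a generates a cyclic subgroup ⟨a⟩; distinct elements may generate the same one (a cyclic group of order d has φ(d) generators).
Cyclic subgroups by order — order 1: 1; order 2: 3; order 3: 4.
Total: 8.

8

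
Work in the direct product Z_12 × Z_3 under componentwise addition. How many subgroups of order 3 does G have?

|G| = 36 and 3 | 36, so subgroups of order 3 are possible by Lagrange.
The subgroups of order 3 are: {(0,0), (0,1), (0,2)}; {(0,0), (4,0), (8,0)}; {(0,0), (4,1), (8,2)}; {(0,0), (4,2), (8,1)}.
So G has 4 subgroups of order 3.

4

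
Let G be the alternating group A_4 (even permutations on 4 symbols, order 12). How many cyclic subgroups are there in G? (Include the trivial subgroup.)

A cyclic subgroup of order d is generated by each of its φ(d) elements of order d, so the cyclic subgroups of order d number (#elements of order d)/φ(d).
Cyclic subgroups by order — order 1: 1; order 2: 3; order 3: 4.
Total: 8.

8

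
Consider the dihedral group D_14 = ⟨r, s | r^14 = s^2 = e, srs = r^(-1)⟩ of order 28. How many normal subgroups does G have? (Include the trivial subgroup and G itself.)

7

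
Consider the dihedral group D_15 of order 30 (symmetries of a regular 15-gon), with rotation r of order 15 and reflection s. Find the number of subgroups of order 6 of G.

|G| = 30 and 6 | 30, so subgroups of order 6 are possible by Lagrange.
The subgroups of order 6 are: {e, r^5, r^10, s, r^5s, r^10s}; {e, r^5, r^10, rs, r^6s, r^11s}; {e, r^5, r^10, r^2s, r^7s, r^12s}; {e, r^5, r^10, r^3s, r^8s, r^13s}; … (5 in all).
So G has 5 subgroups of order 6.

5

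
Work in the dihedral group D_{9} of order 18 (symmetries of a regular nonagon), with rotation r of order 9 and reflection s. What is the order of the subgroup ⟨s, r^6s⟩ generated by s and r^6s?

|⟨s⟩| = 2 and |⟨r^6s⟩| = 2, so |H| is a multiple of lcm(2, 2) = 2 and divides |G| = 18.
Closing under the operation: H = {e, r^3, r^6, s, r^3s, r^6s}, so |H| = 6.

6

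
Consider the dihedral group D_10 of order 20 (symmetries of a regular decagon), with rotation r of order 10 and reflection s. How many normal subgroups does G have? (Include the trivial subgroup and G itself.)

7

G has 22 subgroups. Checking conjugation-invariance by order — order 1: 1/1 normal; order 2: 1/11 normal; order 4: 0/5 normal; order 5: 1/1 normal; order 10: 3/3 normal; order 20: 1/1 normal.
Total normal subgroups: 7.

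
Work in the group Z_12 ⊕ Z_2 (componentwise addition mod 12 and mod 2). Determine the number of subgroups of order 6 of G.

3

|G| = 24 and 6 | 24, so subgroups of order 6 are possible by Lagrange.
The subgroups of order 6 are: {(0,0), (0,1), (4,0), (4,1), (8,0), (8,1)}; {(0,0), (2,0), (4,0), (6,0), (8,0), (10,0)}; {(0,0), (2,1), (4,0), (6,1), (8,0), (10,1)}.
So G has 3 subgroups of order 6.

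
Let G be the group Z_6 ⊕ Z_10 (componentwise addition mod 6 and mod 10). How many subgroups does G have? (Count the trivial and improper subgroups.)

|G| = 60, so by Lagrange every subgroup order divides 60. Divisors: 1, 2, 3, 4, 5, 6, 10, 12, 15, 20, 30, 60.
Subgroups by order — order 1: 1; order 2: 3; order 3: 1; order 4: 1; order 5: 1; order 6: 3; order 10: 3; order 12: 1; order 15: 1; order 20: 1; order 30: 3; order 60: 1.
Total: 1 + 3 + 1 + 1 + 1 + 3 + 3 + 1 + 1 + 1 + 3 + 1 = 20.

20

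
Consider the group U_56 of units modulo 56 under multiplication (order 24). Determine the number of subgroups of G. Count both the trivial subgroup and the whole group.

32

|G| = 24, so by Lagrange every subgroup order divides 24. Divisors: 1, 2, 3, 4, 6, 8, 12, 24.
Subgroups by order — order 1: 1; order 2: 7; order 3: 1; order 4: 7; order 6: 7; order 8: 1; order 12: 7; order 24: 1.
Total: 1 + 7 + 1 + 7 + 7 + 1 + 7 + 1 = 32.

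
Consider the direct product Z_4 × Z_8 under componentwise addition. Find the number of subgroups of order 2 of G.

3

|G| = 32 and 2 | 32, so subgroups of order 2 are possible by Lagrange.
The subgroups of order 2 are: {(0,0), (0,4)}; {(0,0), (2,0)}; {(0,0), (2,4)}.
So G has 3 subgroups of order 2.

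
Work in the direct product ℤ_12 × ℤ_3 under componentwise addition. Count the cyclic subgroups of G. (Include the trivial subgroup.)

Each element a generates a cyclic subgroup ⟨a⟩; distinct elements may generate the same one (a cyclic group of order d has φ(d) generators).
Cyclic subgroups by order — order 1: 1; order 2: 1; order 3: 4; order 4: 1; order 6: 4; order 12: 4.
Total: 15.

15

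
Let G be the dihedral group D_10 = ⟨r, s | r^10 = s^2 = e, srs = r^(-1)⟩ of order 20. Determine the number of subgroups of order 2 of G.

|G| = 20 and 2 | 20, so subgroups of order 2 are possible by Lagrange.
The subgroups of order 2 are: {e, r^2s}; {e, r^3s}; {e, r^4s}; {e, r^5}; … (11 in all).
So G has 11 subgroups of order 2.

11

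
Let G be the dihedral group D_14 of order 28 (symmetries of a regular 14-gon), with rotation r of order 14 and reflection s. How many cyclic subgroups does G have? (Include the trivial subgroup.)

18

A cyclic subgroup of order d is generated by each of its φ(d) elements of order d, so the cyclic subgroups of order d number (#elements of order d)/φ(d).
Cyclic subgroups by order — order 1: 1; order 2: 15; order 7: 1; order 14: 1.
Total: 18.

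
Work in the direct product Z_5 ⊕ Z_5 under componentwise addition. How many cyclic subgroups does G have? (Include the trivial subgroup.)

7

Group the elements of G by the cyclic subgroup they generate; each cyclic subgroup of order d accounts for φ(d) elements.
Cyclic subgroups by order — order 1: 1; order 5: 6.
Total: 7.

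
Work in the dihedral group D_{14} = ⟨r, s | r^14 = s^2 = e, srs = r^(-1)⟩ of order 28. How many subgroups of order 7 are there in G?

|G| = 28 and 7 | 28, so subgroups of order 7 are possible by Lagrange.
The subgroups of order 7 are: {e, r^2, r^4, r^6, r^8, r^10, r^12}.
So G has 1 subgroup of order 7.

1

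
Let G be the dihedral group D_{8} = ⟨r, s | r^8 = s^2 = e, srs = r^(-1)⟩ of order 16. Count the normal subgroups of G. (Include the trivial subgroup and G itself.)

G has 19 subgroups. Checking conjugation-invariance by order — order 1: 1/1 normal; order 2: 1/9 normal; order 4: 1/5 normal; order 8: 3/3 normal; order 16: 1/1 normal.
Total normal subgroups: 7.

7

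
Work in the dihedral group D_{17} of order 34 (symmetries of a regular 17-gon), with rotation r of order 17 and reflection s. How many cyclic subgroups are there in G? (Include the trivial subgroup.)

19

Each element a generates a cyclic subgroup ⟨a⟩; distinct elements may generate the same one (a cyclic group of order d has φ(d) generators).
Cyclic subgroups by order — order 1: 1; order 2: 17; order 17: 1.
Total: 19.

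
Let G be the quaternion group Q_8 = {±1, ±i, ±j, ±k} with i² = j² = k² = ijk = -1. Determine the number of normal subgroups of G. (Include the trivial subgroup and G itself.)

G has 6 subgroups. Checking conjugation-invariance by order — order 1: 1/1 normal; order 2: 1/1 normal; order 4: 3/3 normal; order 8: 1/1 normal.
Total normal subgroups: 6.

6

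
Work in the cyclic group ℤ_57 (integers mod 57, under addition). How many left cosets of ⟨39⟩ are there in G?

3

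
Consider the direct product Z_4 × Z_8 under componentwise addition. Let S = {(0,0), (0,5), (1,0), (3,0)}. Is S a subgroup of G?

(0,5) ∈ S but its inverse (0,3) ∉ S, so S is not a subgroup.

No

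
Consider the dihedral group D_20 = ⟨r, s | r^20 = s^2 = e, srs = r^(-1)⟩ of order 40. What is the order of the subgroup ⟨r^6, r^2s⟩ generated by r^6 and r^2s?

20

|⟨r^6⟩| = 10 and |⟨r^2s⟩| = 2, so |H| is a multiple of lcm(10, 2) = 10 and divides |G| = 40.
Closing under the operation: H = {e, r^2, r^4, r^6, r^8, r^10, r^12, r^14, r^16, r^18, s, r^2s, r^4s, r^6s, r^8s, r^10s, r^12s, r^14s, r^16s, r^18s}, so |H| = 20.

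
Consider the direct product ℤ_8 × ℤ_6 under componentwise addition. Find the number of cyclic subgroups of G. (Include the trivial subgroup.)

16

Each element a generates a cyclic subgroup ⟨a⟩; distinct elements may generate the same one (a cyclic group of order d has φ(d) generators).
Cyclic subgroups by order — order 1: 1; order 2: 3; order 3: 1; order 4: 2; order 6: 3; order 8: 2; order 12: 2; order 24: 2.
Total: 16.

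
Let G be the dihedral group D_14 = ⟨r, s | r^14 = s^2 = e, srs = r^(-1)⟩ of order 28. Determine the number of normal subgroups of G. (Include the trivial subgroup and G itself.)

G has 28 subgroups. Checking conjugation-invariance by order — order 1: 1/1 normal; order 2: 1/15 normal; order 4: 0/7 normal; order 7: 1/1 normal; order 14: 3/3 normal; order 28: 1/1 normal.
Total normal subgroups: 7.

7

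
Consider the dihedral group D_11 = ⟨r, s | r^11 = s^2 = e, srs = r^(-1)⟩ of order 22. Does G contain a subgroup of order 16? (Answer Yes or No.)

No

16 does not divide |G| = 22, so by Lagrange no subgroup of order 16 exists.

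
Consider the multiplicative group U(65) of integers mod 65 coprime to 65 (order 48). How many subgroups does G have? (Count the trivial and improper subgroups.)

30

|G| = 48, so by Lagrange every subgroup order divides 48. Divisors: 1, 2, 3, 4, 6, 8, 12, 16, 24, 48.
Subgroups by order — order 1: 1; order 2: 3; order 3: 1; order 4: 7; order 6: 3; order 8: 3; order 12: 7; order 16: 1; order 24: 3; order 48: 1.
Total: 1 + 3 + 1 + 7 + 3 + 3 + 7 + 1 + 3 + 1 = 30.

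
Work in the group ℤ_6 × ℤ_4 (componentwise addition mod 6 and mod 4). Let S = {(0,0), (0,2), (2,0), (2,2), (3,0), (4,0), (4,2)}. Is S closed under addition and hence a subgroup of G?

|S| = 7 does not divide |G| = 24, so by Lagrange S is not a subgroup.

No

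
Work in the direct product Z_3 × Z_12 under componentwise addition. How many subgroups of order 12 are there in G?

|G| = 36 and 12 | 36, so subgroups of order 12 are possible by Lagrange.
The subgroups of order 12 are: {(0,0), (0,1), (0,2), (0,3), (0,4), (0,5), (0,6), (0,7), (0,8), (0,9), (0,10), (0,11)}; {(0,0), (0,3), (0,6), (0,9), (1,0), (1,3), (1,6), (1,9), (2,0), (2,3), (2,6), (2,9)}; {(0,0), (0,3), (0,6), (0,9), (1,1), (1,4), (1,7), (1,10), (2,2), (2,5), (2,8), (2,11)}; {(0,0), (0,3), (0,6), (0,9), (1,2), (1,5), (1,8), (1,11), (2,1), (2,4), (2,7), (2,10)}.
So G has 4 subgroups of order 12.

4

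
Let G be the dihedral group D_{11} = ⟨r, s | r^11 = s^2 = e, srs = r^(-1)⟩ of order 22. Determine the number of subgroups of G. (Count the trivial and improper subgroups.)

14

|G| = 22, so by Lagrange every subgroup order divides 22. Divisors: 1, 2, 11, 22.
Subgroups by order — order 1: 1; order 2: 11; order 11: 1; order 22: 1.
Total: 1 + 11 + 1 + 1 = 14.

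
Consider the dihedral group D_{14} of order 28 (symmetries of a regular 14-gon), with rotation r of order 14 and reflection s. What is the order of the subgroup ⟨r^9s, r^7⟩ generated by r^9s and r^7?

|⟨r^9s⟩| = 2 and |⟨r^7⟩| = 2, so |H| is a multiple of lcm(2, 2) = 2 and divides |G| = 28.
Closing under the operation: H = {e, r^7, r^2s, r^9s}, so |H| = 4.

4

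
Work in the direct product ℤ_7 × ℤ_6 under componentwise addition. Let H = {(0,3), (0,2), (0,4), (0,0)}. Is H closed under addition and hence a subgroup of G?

No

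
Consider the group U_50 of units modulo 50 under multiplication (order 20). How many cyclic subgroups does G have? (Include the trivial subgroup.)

A cyclic subgroup of order d is generated by each of its φ(d) elements of order d, so the cyclic subgroups of order d number (#elements of order d)/φ(d).
Cyclic subgroups by order — order 1: 1; order 2: 1; order 4: 1; order 5: 1; order 10: 1; order 20: 1.
Total: 6.

6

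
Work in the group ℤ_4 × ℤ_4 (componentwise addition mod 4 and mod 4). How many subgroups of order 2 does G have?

3

|G| = 16 and 2 | 16, so subgroups of order 2 are possible by Lagrange.
The subgroups of order 2 are: {(0,0), (0,2)}; {(0,0), (2,0)}; {(0,0), (2,2)}.
So G has 3 subgroups of order 2.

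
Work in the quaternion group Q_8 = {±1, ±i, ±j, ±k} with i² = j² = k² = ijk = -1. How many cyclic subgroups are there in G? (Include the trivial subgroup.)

5

Each element a generates a cyclic subgroup ⟨a⟩; distinct elements may generate the same one (a cyclic group of order d has φ(d) generators).
Cyclic subgroups by order — order 1: 1; order 2: 1; order 4: 3.
Total: 5.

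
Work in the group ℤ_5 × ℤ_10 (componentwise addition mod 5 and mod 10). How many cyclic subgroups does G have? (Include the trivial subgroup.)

Group the elements of G by the cyclic subgroup they generate; each cyclic subgroup of order d accounts for φ(d) elements.
Cyclic subgroups by order — order 1: 1; order 2: 1; order 5: 6; order 10: 6.
Total: 14.

14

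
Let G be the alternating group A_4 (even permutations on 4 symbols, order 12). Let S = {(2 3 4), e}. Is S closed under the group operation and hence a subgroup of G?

No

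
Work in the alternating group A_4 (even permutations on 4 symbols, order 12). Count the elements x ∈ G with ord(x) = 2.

3

The elements of order 2 are: (1 2)(3 4), (1 3)(2 4), (1 4)(2 3).
That's 3.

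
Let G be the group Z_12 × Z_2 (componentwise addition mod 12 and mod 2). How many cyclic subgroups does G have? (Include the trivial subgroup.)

Each element a generates a cyclic subgroup ⟨a⟩; distinct elements may generate the same one (a cyclic group of order d has φ(d) generators).
Cyclic subgroups by order — order 1: 1; order 2: 3; order 3: 1; order 4: 2; order 6: 3; order 12: 2.
Total: 12.

12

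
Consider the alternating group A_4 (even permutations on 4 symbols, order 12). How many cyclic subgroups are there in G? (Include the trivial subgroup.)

8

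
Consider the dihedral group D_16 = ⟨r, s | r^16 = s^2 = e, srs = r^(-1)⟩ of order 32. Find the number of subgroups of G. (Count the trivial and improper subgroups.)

|G| = 32, so by Lagrange every subgroup order divides 32. Divisors: 1, 2, 4, 8, 16, 32.
Subgroups by order — order 1: 1; order 2: 17; order 4: 9; order 8: 5; order 16: 3; order 32: 1.
Total: 1 + 17 + 9 + 5 + 3 + 1 = 36.

36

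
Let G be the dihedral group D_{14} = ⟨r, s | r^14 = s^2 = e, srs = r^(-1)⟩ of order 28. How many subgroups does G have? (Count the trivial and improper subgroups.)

|G| = 28, so by Lagrange every subgroup order divides 28. Divisors: 1, 2, 4, 7, 14, 28.
Subgroups by order — order 1: 1; order 2: 15; order 4: 7; order 7: 1; order 14: 3; order 28: 1.
Total: 1 + 15 + 7 + 1 + 3 + 1 = 28.

28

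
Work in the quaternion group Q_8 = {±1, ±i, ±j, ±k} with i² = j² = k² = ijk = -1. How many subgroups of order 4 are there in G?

|G| = 8 and 4 | 8, so subgroups of order 4 are possible by Lagrange.
The subgroups of order 4 are: {1, -1, i, -i}; {1, -1, j, -j}; {1, -1, k, -k}.
So G has 3 subgroups of order 4.

3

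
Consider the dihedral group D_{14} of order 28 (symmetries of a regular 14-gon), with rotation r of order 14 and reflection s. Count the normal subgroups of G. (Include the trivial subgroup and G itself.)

7

G has 28 subgroups. Checking conjugation-invariance by order — order 1: 1/1 normal; order 2: 1/15 normal; order 4: 0/7 normal; order 7: 1/1 normal; order 14: 3/3 normal; order 28: 1/1 normal.
Total normal subgroups: 7.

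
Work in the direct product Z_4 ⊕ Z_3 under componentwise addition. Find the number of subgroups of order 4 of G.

|G| = 12 and 4 | 12, so subgroups of order 4 are possible by Lagrange.
The subgroups of order 4 are: {(0,0), (1,0), (2,0), (3,0)}.
So G has 1 subgroup of order 4.

1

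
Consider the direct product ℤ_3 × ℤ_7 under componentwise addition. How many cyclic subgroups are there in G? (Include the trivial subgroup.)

4

Group the elements of G by the cyclic subgroup they generate; each cyclic subgroup of order d accounts for φ(d) elements.
Cyclic subgroups by order — order 1: 1; order 3: 1; order 7: 1; order 21: 1.
Total: 4.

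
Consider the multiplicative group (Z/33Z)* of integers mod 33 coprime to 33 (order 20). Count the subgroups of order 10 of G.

3

|G| = 20 and 10 | 20, so subgroups of order 10 are possible by Lagrange.
The subgroups of order 10 are: {1, 4, 7, 10, 13, 16, 19, 25, 28, 31}; {1, 4, 5, 14, 16, 20, 23, 25, 26, 31}; {1, 2, 4, 8, 16, 17, 25, 29, 31, 32}.
So G has 3 subgroups of order 10.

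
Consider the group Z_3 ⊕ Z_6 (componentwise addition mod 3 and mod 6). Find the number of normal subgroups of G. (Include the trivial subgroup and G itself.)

12

G is abelian, so every subgroup is normal.
G has 12 subgroups in total, hence 12 normal subgroups.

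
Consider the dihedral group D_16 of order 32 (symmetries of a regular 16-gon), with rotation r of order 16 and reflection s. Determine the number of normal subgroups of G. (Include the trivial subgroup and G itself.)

G has 36 subgroups. Checking conjugation-invariance by order — order 1: 1/1 normal; order 2: 1/17 normal; order 4: 1/9 normal; order 8: 1/5 normal; order 16: 3/3 normal; order 32: 1/1 normal.
Total normal subgroups: 8.

8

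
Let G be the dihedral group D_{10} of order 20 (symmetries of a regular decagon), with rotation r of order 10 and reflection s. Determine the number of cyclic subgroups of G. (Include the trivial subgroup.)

14

Group the elements of G by the cyclic subgroup they generate; each cyclic subgroup of order d accounts for φ(d) elements.
Cyclic subgroups by order — order 1: 1; order 2: 11; order 5: 1; order 10: 1.
Total: 14.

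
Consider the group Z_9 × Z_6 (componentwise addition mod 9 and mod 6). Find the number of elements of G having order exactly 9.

An element (a,b) has order lcm(ord(a), ord(b)); count pairs with lcm equal to 9.
Enumerating gives 18 such elements.

18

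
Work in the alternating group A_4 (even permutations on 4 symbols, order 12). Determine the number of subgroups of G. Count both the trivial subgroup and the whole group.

10

|G| = 12, so by Lagrange every subgroup order divides 12. Divisors: 1, 2, 3, 4, 6, 12.
Subgroups by order — order 1: 1; order 2: 3; order 3: 4; order 4: 1; order 6: 0; order 12: 1.
Total: 1 + 3 + 4 + 1 + 0 + 1 = 10.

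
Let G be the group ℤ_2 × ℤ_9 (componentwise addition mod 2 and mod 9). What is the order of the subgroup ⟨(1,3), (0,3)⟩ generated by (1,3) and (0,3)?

6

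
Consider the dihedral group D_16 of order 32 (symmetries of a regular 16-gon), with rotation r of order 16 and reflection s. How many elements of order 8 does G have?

4

The elements of order 8 are: r^2, r^6, r^10, r^14.
That's 4.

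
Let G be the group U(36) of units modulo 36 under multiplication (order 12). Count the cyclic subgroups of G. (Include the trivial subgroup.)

Each element a generates a cyclic subgroup ⟨a⟩; distinct elements may generate the same one (a cyclic group of order d has φ(d) generators).
Cyclic subgroups by order — order 1: 1; order 2: 3; order 3: 1; order 6: 3.
Total: 8.

8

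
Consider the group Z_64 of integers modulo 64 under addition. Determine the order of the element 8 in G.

In Z_64, the order of an element a is n/gcd(a, n).
gcd(8, 64) = 8, so |⟨8⟩| = 64/8 = 8.

8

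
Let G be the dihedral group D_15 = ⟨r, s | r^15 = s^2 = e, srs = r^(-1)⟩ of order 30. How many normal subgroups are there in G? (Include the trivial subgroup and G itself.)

G has 28 subgroups. Checking conjugation-invariance by order — order 1: 1/1 normal; order 2: 0/15 normal; order 3: 1/1 normal; order 5: 1/1 normal; order 6: 0/5 normal; order 10: 0/3 normal; order 15: 1/1 normal; order 30: 1/1 normal.
Total normal subgroups: 5.

5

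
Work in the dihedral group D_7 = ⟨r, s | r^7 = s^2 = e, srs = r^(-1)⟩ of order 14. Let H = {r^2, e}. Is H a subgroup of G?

r^2 ∈ H but its inverse r^5 ∉ H, so H is not a subgroup.

No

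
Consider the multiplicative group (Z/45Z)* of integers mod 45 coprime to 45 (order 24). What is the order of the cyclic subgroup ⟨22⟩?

12

Compute successive powers of 22 mod 45: 22, 34, 28, 31, 7, 19, 13, 16, …; 22^12 ≡ 1 (mod 45).
So |⟨22⟩| = 12.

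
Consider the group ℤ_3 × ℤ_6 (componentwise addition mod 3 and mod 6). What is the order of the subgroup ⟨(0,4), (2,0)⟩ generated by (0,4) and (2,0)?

9

|⟨(0,4)⟩| = 3 and |⟨(2,0)⟩| = 3, so |H| is a multiple of lcm(3, 3) = 3 and divides |G| = 18.
Closing under the operation: H = {(0,0), (0,2), (0,4), (1,0), (1,2), (1,4), (2,0), (2,2), (2,4)}, so |H| = 9.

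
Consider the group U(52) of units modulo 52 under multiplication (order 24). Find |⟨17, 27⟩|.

12

|⟨17⟩| = 6 and |⟨27⟩| = 2, so |H| is a multiple of lcm(6, 2) = 6 and divides |G| = 24.
Closing under the operation: H = {1, 3, 9, 17, 23, 25, 27, 29, 35, 43, 49, 51}, so |H| = 12.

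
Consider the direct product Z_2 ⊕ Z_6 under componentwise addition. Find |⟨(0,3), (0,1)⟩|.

|⟨(0,3)⟩| = 2 and |⟨(0,1)⟩| = 6, so |H| is a multiple of lcm(2, 6) = 6 and divides |G| = 12.
Closing under the operation: H = {(0,0), (0,1), (0,2), (0,3), (0,4), (0,5)}, so |H| = 6.

6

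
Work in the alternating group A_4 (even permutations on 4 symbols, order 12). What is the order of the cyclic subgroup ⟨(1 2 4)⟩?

3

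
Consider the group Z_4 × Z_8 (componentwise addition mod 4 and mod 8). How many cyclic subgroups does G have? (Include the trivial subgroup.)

14

Each element a generates a cyclic subgroup ⟨a⟩; distinct elements may generate the same one (a cyclic group of order d has φ(d) generators).
Cyclic subgroups by order — order 1: 1; order 2: 3; order 4: 6; order 8: 4.
Total: 14.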